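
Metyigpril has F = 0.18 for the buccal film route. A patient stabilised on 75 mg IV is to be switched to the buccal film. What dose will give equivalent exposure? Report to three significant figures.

D_buccal = 417 mg

For equal systemic exposure: F × D_ev = D_iv
D_ev = D_iv / F = 75 / 0.18 = 416.667 mg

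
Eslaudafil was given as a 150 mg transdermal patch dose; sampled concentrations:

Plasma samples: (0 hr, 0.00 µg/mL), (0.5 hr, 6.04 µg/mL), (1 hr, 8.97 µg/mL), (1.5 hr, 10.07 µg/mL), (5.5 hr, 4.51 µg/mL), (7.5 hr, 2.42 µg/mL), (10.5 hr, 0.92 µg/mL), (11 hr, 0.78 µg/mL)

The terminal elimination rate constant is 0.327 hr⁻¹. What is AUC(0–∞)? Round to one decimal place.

AUC = 53.9 µg/mL·hr

Trapezoidal AUC_0→11:
  [0→0.5]: (0.00+6.04)/2 × 0.5 = 1.51
  [0.5→1]: (6.04+8.97)/2 × 0.5 = 3.7525
  [1→1.5]: (8.97+10.07)/2 × 0.5 = 4.76
  [1.5→5.5]: (10.07+4.51)/2 × 4 = 29.16
  [5.5→7.5]: (4.51+2.42)/2 × 2 = 6.93
  [7.5→10.5]: (2.42+0.92)/2 × 3 = 5.01
  [10.5→11]: (0.92+0.78)/2 × 0.5 = 0.425
  Sum = 51.5475 µg/mL·hr
Extrapolated tail: C_last / k_e = 0.78 / 0.327 = 2.385
AUC_0→∞ = 51.5475 + 2.385 = 53.9325 µg/mL·hr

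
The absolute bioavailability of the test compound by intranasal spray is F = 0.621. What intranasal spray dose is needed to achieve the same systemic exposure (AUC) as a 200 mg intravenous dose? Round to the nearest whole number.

D_intranasal = 322 mg

For equal systemic exposure: F × D_ev = D_iv
D_ev = D_iv / F = 200 / 0.621 = 322.061 mg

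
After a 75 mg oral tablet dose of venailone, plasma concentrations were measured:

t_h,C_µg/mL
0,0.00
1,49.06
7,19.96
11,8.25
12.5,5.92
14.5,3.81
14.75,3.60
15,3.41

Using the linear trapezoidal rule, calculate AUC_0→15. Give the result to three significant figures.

Trapezoidal AUC_0→15:
  [0→1]: (0.00+49.06)/2 × 1 = 24.53
  [1→7]: (49.06+19.96)/2 × 6 = 207.06
  [7→11]: (19.96+8.25)/2 × 4 = 56.42
  [11→12.5]: (8.25+5.92)/2 × 1.5 = 10.6275
  [12.5→14.5]: (5.92+3.81)/2 × 2 = 9.73
  [14.5→14.75]: (3.81+3.60)/2 × 0.25 = 0.92625
  [14.75→15]: (3.60+3.41)/2 × 0.25 = 0.87625
  Sum = 310.17 µg/mL·h

AUC = 310 µg/mL·h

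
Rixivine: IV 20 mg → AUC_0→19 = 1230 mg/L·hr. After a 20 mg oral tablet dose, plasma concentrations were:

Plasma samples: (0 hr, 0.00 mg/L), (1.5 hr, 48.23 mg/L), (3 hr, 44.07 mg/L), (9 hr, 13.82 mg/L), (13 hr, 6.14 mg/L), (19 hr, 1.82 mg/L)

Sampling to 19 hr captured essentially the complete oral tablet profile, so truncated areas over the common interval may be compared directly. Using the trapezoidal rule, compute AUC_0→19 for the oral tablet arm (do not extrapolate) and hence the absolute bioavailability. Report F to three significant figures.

F = 0.279

Trapezoidal AUC_0→19 (oral tablet):
  [0→1.5]: (0.00+48.23)/2 × 1.5 = 36.1725
  [1.5→3]: (48.23+44.07)/2 × 1.5 = 69.225
  [3→9]: (44.07+13.82)/2 × 6 = 173.67
  [9→13]: (13.82+6.14)/2 × 4 = 39.92
  [13→19]: (6.14+1.82)/2 × 6 = 23.88
  Sum = 342.8675 mg/L·hr
F = (AUC_ev/D_ev)/(AUC_iv/D_iv) = (342.8675/20)/(1230/20) = 17.143375/61.5 = 0.2788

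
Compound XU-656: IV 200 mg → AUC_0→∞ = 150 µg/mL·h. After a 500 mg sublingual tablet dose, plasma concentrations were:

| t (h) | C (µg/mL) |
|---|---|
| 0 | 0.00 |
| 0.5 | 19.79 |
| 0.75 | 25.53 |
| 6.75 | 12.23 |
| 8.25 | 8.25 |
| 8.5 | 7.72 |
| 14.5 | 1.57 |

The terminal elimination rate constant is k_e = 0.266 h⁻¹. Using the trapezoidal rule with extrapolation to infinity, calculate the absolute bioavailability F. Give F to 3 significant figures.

Trapezoidal AUC_0→14.5 (sublingual tablet):
  [0→0.5]: (0.00+19.79)/2 × 0.5 = 4.9475
  [0.5→0.75]: (19.79+25.53)/2 × 0.25 = 5.665
  [0.75→6.75]: (25.53+12.23)/2 × 6 = 113.28
  [6.75→8.25]: (12.23+8.25)/2 × 1.5 = 15.36
  [8.25→8.5]: (8.25+7.72)/2 × 0.25 = 1.99625
  [8.5→14.5]: (7.72+1.57)/2 × 6 = 27.87
  Sum = 169.11875 µg/mL·h
Tail: C_last/k_e = 1.57/0.266 = 5.902
AUC_0→∞ (sublingual tablet) = 169.11875 + 5.902 = 175.02075 µg/mL·h
F = (AUC_ev/D_ev)/(AUC_iv/D_iv) = (175.02075/500)/(150/200) = 0.3500415/0.75 = 0.4667

F = 0.467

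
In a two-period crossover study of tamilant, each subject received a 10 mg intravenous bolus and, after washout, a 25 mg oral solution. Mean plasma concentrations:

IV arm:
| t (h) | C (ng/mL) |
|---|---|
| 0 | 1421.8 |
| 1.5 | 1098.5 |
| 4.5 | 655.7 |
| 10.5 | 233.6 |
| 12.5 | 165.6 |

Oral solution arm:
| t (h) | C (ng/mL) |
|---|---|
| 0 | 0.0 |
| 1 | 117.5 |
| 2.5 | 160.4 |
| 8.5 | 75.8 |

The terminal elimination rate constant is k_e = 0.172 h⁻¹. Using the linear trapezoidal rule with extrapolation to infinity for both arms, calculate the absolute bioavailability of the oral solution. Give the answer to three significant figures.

F = 0.0663

Trapezoidal AUC_0→12.5 (IV):
  [0→1.5]: (1421.8+1098.5)/2 × 1.5 = 1890.225
  [1.5→4.5]: (1098.5+655.7)/2 × 3 = 2631.3
  [4.5→10.5]: (655.7+233.6)/2 × 6 = 2667.9
  [10.5→12.5]: (233.6+165.6)/2 × 2 = 399.2
  Sum = 7588.625 ng/mL·h
IV tail: 165.6/0.172 = 962.791; AUC_iv,0→∞ = 7588.625 + 962.791 = 8551.416 ng/mL·h
Trapezoidal AUC_0→8.5 (oral solution):
  [0→1]: (0.0+117.5)/2 × 1 = 58.75
  [1→2.5]: (117.5+160.4)/2 × 1.5 = 208.425
  [2.5→8.5]: (160.4+75.8)/2 × 6 = 708.6
  Sum = 975.775 ng/mL·h
oral solution tail: 75.8/0.172 = 440.698; AUC_ev,0→∞ = 975.775 + 440.698 = 1416.473 ng/mL·h
F = (AUC_ev/D_ev)/(AUC_iv/D_iv) = (1416.473/25)/(8551.416/10) = 56.65892/855.1416 = 0.0663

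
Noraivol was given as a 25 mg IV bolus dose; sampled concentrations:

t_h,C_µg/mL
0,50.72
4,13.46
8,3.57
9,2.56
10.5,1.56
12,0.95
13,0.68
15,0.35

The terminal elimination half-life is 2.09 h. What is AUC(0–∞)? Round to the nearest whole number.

Trapezoidal AUC_0→15:
  [0→4]: (50.72+13.46)/2 × 4 = 128.36
  [4→8]: (13.46+3.57)/2 × 4 = 34.06
  [8→9]: (3.57+2.56)/2 × 1 = 3.065
  [9→10.5]: (2.56+1.56)/2 × 1.5 = 3.09
  [10.5→12]: (1.56+0.95)/2 × 1.5 = 1.8825
  [12→13]: (0.95+0.68)/2 × 1 = 0.815
  [13→15]: (0.68+0.35)/2 × 2 = 1.03
  Sum = 172.3025 µg/mL·h
k_e = ln2 / t½ = 0.693147 / 2.09 = 0.3316 h^-1
Extrapolated tail: C_last / k_e = 0.35 / 0.3316 = 1.055
AUC_0→∞ = 172.3025 + 1.055 = 173.3575 µg/mL·h

AUC = 173 µg/mL·h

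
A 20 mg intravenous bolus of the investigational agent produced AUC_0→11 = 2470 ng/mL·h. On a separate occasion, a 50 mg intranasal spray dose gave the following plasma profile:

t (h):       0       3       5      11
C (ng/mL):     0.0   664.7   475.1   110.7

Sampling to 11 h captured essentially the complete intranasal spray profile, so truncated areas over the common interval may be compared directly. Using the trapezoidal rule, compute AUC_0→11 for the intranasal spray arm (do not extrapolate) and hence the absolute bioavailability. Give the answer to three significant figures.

F = 0.631

Trapezoidal AUC_0→11 (intranasal spray):
  [0→3]: (0.0+664.7)/2 × 3 = 997.05
  [3→5]: (664.7+475.1)/2 × 2 = 1139.8
  [5→11]: (475.1+110.7)/2 × 6 = 1757.4
  Sum = 3894.25 ng/mL·h
F = (AUC_ev/D_ev)/(AUC_iv/D_iv) = (3894.25/50)/(2470/20) = 77.885/123.5 = 0.6306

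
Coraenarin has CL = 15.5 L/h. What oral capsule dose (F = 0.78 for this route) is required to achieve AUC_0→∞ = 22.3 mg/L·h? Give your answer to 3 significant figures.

Dose = 443 mg

Dose = CL × AUC_0→∞ / F
     = 15.5 × 22.3 / 0.78 = 443.141 mg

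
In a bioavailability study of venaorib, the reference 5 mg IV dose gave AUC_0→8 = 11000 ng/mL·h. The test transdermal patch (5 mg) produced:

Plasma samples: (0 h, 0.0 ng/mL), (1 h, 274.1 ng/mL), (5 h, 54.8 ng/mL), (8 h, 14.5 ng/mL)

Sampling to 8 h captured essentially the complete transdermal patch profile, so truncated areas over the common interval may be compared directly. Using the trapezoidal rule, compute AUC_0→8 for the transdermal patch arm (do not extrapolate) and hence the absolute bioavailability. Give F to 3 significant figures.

Trapezoidal AUC_0→8 (transdermal patch):
  [0→1]: (0.0+274.1)/2 × 1 = 137.05
  [1→5]: (274.1+54.8)/2 × 4 = 657.8
  [5→8]: (54.8+14.5)/2 × 3 = 103.95
  Sum = 898.8 ng/mL·h
F = (AUC_ev/D_ev)/(AUC_iv/D_iv) = (898.8/5)/(11000/5) = 179.76/2200 = 0.0817

F = 0.0817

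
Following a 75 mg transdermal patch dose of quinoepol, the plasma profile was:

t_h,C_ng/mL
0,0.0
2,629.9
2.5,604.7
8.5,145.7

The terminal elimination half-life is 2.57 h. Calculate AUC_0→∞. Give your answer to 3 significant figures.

Trapezoidal AUC_0→8.5:
  [0→2]: (0.0+629.9)/2 × 2 = 629.9
  [2→2.5]: (629.9+604.7)/2 × 0.5 = 308.65
  [2.5→8.5]: (604.7+145.7)/2 × 6 = 2251.2
  Sum = 3189.75 ng/mL·h
k_e = ln2 / t½ = 0.693147 / 2.57 = 0.2697 h^-1
Extrapolated tail: C_last / k_e = 145.7 / 0.2697 = 540.230
AUC_0→∞ = 3189.75 + 540.230 = 3729.98 ng/mL·h

AUC = 3730 ng/mL·h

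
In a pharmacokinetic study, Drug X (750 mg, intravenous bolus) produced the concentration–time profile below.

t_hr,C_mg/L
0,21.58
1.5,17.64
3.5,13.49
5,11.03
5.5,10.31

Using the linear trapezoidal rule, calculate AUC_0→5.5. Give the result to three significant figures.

AUC = 84.3 mg/L·hr

Trapezoidal AUC_0→5.5:
  [0→1.5]: (21.58+17.64)/2 × 1.5 = 29.415
  [1.5→3.5]: (17.64+13.49)/2 × 2 = 31.13
  [3.5→5]: (13.49+11.03)/2 × 1.5 = 18.39
  [5→5.5]: (11.03+10.31)/2 × 0.5 = 5.335
  Sum = 84.27 mg/L·hr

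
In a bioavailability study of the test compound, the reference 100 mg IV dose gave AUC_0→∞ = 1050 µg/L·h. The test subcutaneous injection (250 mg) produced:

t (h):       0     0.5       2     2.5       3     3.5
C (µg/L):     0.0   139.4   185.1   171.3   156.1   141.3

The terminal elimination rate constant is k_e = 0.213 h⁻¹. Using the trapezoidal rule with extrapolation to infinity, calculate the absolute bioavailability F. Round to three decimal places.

Trapezoidal AUC_0→3.5 (subcutaneous injection):
  [0→0.5]: (0.0+139.4)/2 × 0.5 = 34.85
  [0.5→2]: (139.4+185.1)/2 × 1.5 = 243.375
  [2→2.5]: (185.1+171.3)/2 × 0.5 = 89.1
  [2.5→3]: (171.3+156.1)/2 × 0.5 = 81.85
  [3→3.5]: (156.1+141.3)/2 × 0.5 = 74.35
  Sum = 523.525 µg/L·h
Tail: C_last/k_e = 141.3/0.213 = 663.380
AUC_0→∞ (subcutaneous injection) = 523.525 + 663.380 = 1186.905 µg/L·h
F = (AUC_ev/D_ev)/(AUC_iv/D_iv) = (1186.905/250)/(1050/100) = 4.74762/10.5 = 0.4522

F = 0.452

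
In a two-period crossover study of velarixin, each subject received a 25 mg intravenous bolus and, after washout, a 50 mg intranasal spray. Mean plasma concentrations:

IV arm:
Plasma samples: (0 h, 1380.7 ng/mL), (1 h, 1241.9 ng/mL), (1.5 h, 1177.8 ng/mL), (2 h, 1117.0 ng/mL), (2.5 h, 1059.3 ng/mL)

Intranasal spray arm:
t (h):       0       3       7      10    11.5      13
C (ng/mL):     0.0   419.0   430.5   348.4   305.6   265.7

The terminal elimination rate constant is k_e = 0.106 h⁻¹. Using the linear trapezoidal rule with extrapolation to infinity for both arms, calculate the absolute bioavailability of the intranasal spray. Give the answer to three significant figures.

Trapezoidal AUC_0→2.5 (IV):
  [0→1]: (1380.7+1241.9)/2 × 1 = 1311.3
  [1→1.5]: (1241.9+1177.8)/2 × 0.5 = 604.925
  [1.5→2]: (1177.8+1117.0)/2 × 0.5 = 573.7
  [2→2.5]: (1117.0+1059.3)/2 × 0.5 = 544.075
  Sum = 3034.0 ng/mL·h
IV tail: 1059.3/0.106 = 9993.396; AUC_iv,0→∞ = 3034.0 + 9993.396 = 13027.396 ng/mL·h
Trapezoidal AUC_0→13 (intranasal spray):
  [0→3]: (0.0+419.0)/2 × 3 = 628.5
  [3→7]: (419.0+430.5)/2 × 4 = 1699.0
  [7→10]: (430.5+348.4)/2 × 3 = 1168.35
  [10→11.5]: (348.4+305.6)/2 × 1.5 = 490.5
  [11.5→13]: (305.6+265.7)/2 × 1.5 = 428.475
  Sum = 4414.825 ng/mL·h
intranasal spray tail: 265.7/0.106 = 2506.604; AUC_ev,0→∞ = 4414.825 + 2506.604 = 6921.429 ng/mL·h
F = (AUC_ev/D_ev)/(AUC_iv/D_iv) = (6921.429/50)/(13027.396/25) = 138.42858/521.09584 = 0.2656

F = 0.266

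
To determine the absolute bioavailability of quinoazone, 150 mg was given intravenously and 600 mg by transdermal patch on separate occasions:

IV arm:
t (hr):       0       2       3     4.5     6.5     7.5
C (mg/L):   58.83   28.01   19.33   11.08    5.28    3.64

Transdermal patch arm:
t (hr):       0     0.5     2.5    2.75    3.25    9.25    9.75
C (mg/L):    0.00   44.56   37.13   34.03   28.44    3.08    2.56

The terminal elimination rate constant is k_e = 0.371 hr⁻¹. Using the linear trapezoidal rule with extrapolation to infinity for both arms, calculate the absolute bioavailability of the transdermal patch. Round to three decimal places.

F = 0.336

Trapezoidal AUC_0→7.5 (IV):
  [0→2]: (58.83+28.01)/2 × 2 = 86.84
  [2→3]: (28.01+19.33)/2 × 1 = 23.67
  [3→4.5]: (19.33+11.08)/2 × 1.5 = 22.8075
  [4.5→6.5]: (11.08+5.28)/2 × 2 = 16.36
  [6.5→7.5]: (5.28+3.64)/2 × 1 = 4.46
  Sum = 154.1375 mg/L·hr
IV tail: 3.64/0.371 = 9.811; AUC_iv,0→∞ = 154.1375 + 9.811 = 163.9485 mg/L·hr
Trapezoidal AUC_0→9.75 (transdermal patch):
  [0→0.5]: (0.00+44.56)/2 × 0.5 = 11.14
  [0.5→2.5]: (44.56+37.13)/2 × 2 = 81.69
  [2.5→2.75]: (37.13+34.03)/2 × 0.25 = 8.895
  [2.75→3.25]: (34.03+28.44)/2 × 0.5 = 15.6175
  [3.25→9.25]: (28.44+3.08)/2 × 6 = 94.56
  [9.25→9.75]: (3.08+2.56)/2 × 0.5 = 1.41
  Sum = 213.3125 mg/L·hr
transdermal patch tail: 2.56/0.371 = 6.900; AUC_ev,0→∞ = 213.3125 + 6.900 = 220.2125 mg/L·hr
F = (AUC_ev/D_ev)/(AUC_iv/D_iv) = (220.2125/600)/(163.9485/150) = 0.367021/1.09299 = 0.3358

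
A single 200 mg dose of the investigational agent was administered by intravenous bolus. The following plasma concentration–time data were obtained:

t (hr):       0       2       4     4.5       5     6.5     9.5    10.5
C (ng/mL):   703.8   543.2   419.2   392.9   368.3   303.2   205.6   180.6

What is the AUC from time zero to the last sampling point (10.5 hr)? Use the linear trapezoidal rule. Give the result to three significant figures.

Trapezoidal AUC_0→10.5:
  [0→2]: (703.8+543.2)/2 × 2 = 1247.0
  [2→4]: (543.2+419.2)/2 × 2 = 962.4
  [4→4.5]: (419.2+392.9)/2 × 0.5 = 203.025
  [4.5→5]: (392.9+368.3)/2 × 0.5 = 190.3
  [5→6.5]: (368.3+303.2)/2 × 1.5 = 503.625
  [6.5→9.5]: (303.2+205.6)/2 × 3 = 763.2
  [9.5→10.5]: (205.6+180.6)/2 × 1 = 193.1
  Sum = 4062.65 ng/mL·hr

AUC = 4060 ng/mL·hr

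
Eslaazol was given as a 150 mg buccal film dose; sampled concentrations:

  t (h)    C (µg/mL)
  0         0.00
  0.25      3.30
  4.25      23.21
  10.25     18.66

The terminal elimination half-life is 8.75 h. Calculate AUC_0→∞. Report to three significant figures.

Trapezoidal AUC_0→10.25:
  [0→0.25]: (0.00+3.30)/2 × 0.25 = 0.4125
  [0.25→4.25]: (3.30+23.21)/2 × 4 = 53.02
  [4.25→10.25]: (23.21+18.66)/2 × 6 = 125.61
  Sum = 179.0425 µg/mL·h
k_e = ln2 / t½ = 0.693147 / 8.75 = 0.0792 h^-1
Extrapolated tail: C_last / k_e = 18.66 / 0.0792 = 235.606
AUC_0→∞ = 179.0425 + 235.606 = 414.6485 µg/mL·h

AUC = 415 µg/mL·h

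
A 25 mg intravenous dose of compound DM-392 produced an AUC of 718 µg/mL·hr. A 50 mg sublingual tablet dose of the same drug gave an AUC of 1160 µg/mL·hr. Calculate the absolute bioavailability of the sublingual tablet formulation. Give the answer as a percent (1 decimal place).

F = (AUC_ev / D_ev) / (AUC_iv / D_iv)
  = (1160/50) / (718/25)
  = 23.2 / 28.72 = 0.8078
  = 80.78%

F = 80.8%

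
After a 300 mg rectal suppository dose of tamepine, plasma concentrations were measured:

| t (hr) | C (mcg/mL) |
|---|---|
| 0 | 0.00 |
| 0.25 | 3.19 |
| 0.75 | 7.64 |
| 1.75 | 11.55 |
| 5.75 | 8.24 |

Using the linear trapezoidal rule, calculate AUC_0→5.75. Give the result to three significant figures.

Trapezoidal AUC_0→5.75:
  [0→0.25]: (0.00+3.19)/2 × 0.25 = 0.39875
  [0.25→0.75]: (3.19+7.64)/2 × 0.5 = 2.7075
  [0.75→1.75]: (7.64+11.55)/2 × 1 = 9.595
  [1.75→5.75]: (11.55+8.24)/2 × 4 = 39.58
  Sum = 52.28125 mcg/mL·hr

AUC = 52.3 mcg/mL·hr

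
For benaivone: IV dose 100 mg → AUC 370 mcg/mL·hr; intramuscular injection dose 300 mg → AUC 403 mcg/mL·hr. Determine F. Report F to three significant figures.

F = (AUC_ev / D_ev) / (AUC_iv / D_iv)
  = (403/300) / (370/100)
  = 1.34333 / 3.7 = 0.3631

F = 0.363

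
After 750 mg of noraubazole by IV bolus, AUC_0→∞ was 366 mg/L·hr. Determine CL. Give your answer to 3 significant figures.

CL = Dose_iv / AUC_0→∞
   = 750 / 366 = 2.04918 L/hr

CL = 2.05 L/hr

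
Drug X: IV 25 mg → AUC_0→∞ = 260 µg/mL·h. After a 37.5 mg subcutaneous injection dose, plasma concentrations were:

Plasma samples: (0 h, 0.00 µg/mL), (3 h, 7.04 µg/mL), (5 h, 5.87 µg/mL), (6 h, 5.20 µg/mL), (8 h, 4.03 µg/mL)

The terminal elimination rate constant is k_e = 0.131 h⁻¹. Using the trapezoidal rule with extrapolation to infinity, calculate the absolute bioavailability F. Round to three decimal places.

F = 0.177

Trapezoidal AUC_0→8 (subcutaneous injection):
  [0→3]: (0.00+7.04)/2 × 3 = 10.56
  [3→5]: (7.04+5.87)/2 × 2 = 12.91
  [5→6]: (5.87+5.20)/2 × 1 = 5.535
  [6→8]: (5.20+4.03)/2 × 2 = 9.23
  Sum = 38.235 µg/mL·h
Tail: C_last/k_e = 4.03/0.131 = 30.763
AUC_0→∞ (subcutaneous injection) = 38.235 + 30.763 = 68.998 µg/mL·h
F = (AUC_ev/D_ev)/(AUC_iv/D_iv) = (68.998/37.5)/(260/25) = 1.83995/10.4 = 0.1769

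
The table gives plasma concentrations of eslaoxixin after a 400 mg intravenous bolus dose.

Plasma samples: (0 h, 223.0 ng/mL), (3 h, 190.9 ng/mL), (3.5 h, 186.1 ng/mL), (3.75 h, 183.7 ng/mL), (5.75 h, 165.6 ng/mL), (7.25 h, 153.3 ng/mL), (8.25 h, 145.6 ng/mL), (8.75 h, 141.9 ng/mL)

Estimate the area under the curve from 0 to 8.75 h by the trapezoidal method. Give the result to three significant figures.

AUC = 1570 ng/mL·h

Trapezoidal AUC_0→8.75:
  [0→3]: (223.0+190.9)/2 × 3 = 620.85
  [3→3.5]: (190.9+186.1)/2 × 0.5 = 94.25
  [3.5→3.75]: (186.1+183.7)/2 × 0.25 = 46.225
  [3.75→5.75]: (183.7+165.6)/2 × 2 = 349.3
  [5.75→7.25]: (165.6+153.3)/2 × 1.5 = 239.175
  [7.25→8.25]: (153.3+145.6)/2 × 1 = 149.45
  [8.25→8.75]: (145.6+141.9)/2 × 0.5 = 71.875
  Sum = 1571.125 ng/mL·h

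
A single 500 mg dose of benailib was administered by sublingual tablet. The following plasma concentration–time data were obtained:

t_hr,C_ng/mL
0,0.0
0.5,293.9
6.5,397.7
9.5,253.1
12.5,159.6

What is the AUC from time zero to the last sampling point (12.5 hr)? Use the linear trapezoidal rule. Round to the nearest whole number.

AUC = 3744 ng/mL·hr

Trapezoidal AUC_0→12.5:
  [0→0.5]: (0.0+293.9)/2 × 0.5 = 73.475
  [0.5→6.5]: (293.9+397.7)/2 × 6 = 2074.8
  [6.5→9.5]: (397.7+253.1)/2 × 3 = 976.2
  [9.5→12.5]: (253.1+159.6)/2 × 3 = 619.05
  Sum = 3743.525 ng/mL·hr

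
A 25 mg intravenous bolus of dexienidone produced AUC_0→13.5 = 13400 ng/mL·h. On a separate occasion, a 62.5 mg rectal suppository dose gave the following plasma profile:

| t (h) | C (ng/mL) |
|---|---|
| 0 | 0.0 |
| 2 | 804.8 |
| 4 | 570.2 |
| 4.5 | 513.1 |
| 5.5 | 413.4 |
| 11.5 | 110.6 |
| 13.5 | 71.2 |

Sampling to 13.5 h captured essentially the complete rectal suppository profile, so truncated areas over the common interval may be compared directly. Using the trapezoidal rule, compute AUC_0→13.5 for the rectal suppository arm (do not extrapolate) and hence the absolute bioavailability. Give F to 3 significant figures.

Trapezoidal AUC_0→13.5 (rectal suppository):
  [0→2]: (0.0+804.8)/2 × 2 = 804.8
  [2→4]: (804.8+570.2)/2 × 2 = 1375.0
  [4→4.5]: (570.2+513.1)/2 × 0.5 = 270.825
  [4.5→5.5]: (513.1+413.4)/2 × 1 = 463.25
  [5.5→11.5]: (413.4+110.6)/2 × 6 = 1572.0
  [11.5→13.5]: (110.6+71.2)/2 × 2 = 181.8
  Sum = 4667.675 ng/mL·h
F = (AUC_ev/D_ev)/(AUC_iv/D_iv) = (4667.675/62.5)/(13400/25) = 74.6828/536 = 0.1393

F = 0.139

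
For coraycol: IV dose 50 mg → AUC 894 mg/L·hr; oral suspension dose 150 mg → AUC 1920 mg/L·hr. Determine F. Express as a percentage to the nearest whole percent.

F = (AUC_ev / D_ev) / (AUC_iv / D_iv)
  = (1920/150) / (894/50)
  = 12.8 / 17.88 = 0.7159
  = 71.59%

F = 72%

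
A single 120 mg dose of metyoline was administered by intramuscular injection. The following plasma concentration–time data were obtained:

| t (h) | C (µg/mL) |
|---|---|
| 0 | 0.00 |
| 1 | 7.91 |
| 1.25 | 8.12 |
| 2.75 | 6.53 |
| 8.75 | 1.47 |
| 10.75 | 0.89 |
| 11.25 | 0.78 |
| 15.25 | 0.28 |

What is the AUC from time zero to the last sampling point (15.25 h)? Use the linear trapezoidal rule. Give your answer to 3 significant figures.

AUC = 45.8 µg/mL·h

Trapezoidal AUC_0→15.25:
  [0→1]: (0.00+7.91)/2 × 1 = 3.955
  [1→1.25]: (7.91+8.12)/2 × 0.25 = 2.00375
  [1.25→2.75]: (8.12+6.53)/2 × 1.5 = 10.9875
  [2.75→8.75]: (6.53+1.47)/2 × 6 = 24.0
  [8.75→10.75]: (1.47+0.89)/2 × 2 = 2.36
  [10.75→11.25]: (0.89+0.78)/2 × 0.5 = 0.4175
  [11.25→15.25]: (0.78+0.28)/2 × 4 = 2.12
  Sum = 45.84375 µg/mL·h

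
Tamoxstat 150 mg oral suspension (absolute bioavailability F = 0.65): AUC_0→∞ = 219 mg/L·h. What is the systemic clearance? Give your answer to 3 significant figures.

CL = 0.445 L/h

CL = F × Dose / AUC_0→∞
   = 0.65 × 150 / 219 = 0.445205 L/h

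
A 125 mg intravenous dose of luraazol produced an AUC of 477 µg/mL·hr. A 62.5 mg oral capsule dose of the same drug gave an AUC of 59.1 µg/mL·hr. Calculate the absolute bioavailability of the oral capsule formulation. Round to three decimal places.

F = (AUC_ev / D_ev) / (AUC_iv / D_iv)
  = (59.1/62.5) / (477/125)
  = 0.9456 / 3.816 = 0.2478

F = 0.248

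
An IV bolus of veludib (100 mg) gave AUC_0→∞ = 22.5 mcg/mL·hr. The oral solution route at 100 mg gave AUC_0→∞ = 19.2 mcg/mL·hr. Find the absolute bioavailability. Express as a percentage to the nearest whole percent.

F = (AUC_ev / D_ev) / (AUC_iv / D_iv)
  = (19.2/100) / (22.5/100)
  = 0.192 / 0.225 = 0.8533
  = 85.33%

F = 85%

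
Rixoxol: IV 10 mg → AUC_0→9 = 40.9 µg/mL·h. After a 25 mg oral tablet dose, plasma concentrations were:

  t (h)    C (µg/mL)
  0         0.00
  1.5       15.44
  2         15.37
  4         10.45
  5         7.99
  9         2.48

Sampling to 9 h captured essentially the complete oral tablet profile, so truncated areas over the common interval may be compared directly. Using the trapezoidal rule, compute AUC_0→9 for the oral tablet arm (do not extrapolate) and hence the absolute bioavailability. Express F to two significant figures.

Trapezoidal AUC_0→9 (oral tablet):
  [0→1.5]: (0.00+15.44)/2 × 1.5 = 11.58
  [1.5→2]: (15.44+15.37)/2 × 0.5 = 7.7025
  [2→4]: (15.37+10.45)/2 × 2 = 25.82
  [4→5]: (10.45+7.99)/2 × 1 = 9.22
  [5→9]: (7.99+2.48)/2 × 4 = 20.94
  Sum = 75.2625 µg/mL·h
F = (AUC_ev/D_ev)/(AUC_iv/D_iv) = (75.2625/25)/(40.9/10) = 3.0105/4.09 = 0.7361

F = 0.74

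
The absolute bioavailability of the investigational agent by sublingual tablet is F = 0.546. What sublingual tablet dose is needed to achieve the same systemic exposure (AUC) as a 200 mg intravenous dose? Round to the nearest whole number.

For equal systemic exposure: F × D_ev = D_iv
D_ev = D_iv / F = 200 / 0.546 = 366.3 mg

D_sublingual = 366 mg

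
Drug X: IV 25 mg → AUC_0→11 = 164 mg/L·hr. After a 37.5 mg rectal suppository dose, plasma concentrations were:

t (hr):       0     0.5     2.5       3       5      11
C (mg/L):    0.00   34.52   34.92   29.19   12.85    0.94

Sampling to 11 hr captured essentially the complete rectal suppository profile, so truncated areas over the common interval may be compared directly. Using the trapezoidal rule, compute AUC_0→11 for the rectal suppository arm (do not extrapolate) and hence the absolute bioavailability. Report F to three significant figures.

Trapezoidal AUC_0→11 (rectal suppository):
  [0→0.5]: (0.00+34.52)/2 × 0.5 = 8.63
  [0.5→2.5]: (34.52+34.92)/2 × 2 = 69.44
  [2.5→3]: (34.92+29.19)/2 × 0.5 = 16.0275
  [3→5]: (29.19+12.85)/2 × 2 = 42.04
  [5→11]: (12.85+0.94)/2 × 6 = 41.37
  Sum = 177.5075 mg/L·hr
F = (AUC_ev/D_ev)/(AUC_iv/D_iv) = (177.5075/37.5)/(164/25) = 4.73353/6.56 = 0.7216

F = 0.722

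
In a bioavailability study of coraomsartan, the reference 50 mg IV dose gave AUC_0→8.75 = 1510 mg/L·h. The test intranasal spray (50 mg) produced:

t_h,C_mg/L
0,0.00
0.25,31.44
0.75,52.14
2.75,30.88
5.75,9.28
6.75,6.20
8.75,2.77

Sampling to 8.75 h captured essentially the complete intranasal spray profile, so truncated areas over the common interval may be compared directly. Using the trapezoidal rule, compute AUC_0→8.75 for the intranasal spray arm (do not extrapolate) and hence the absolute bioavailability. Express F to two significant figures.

Trapezoidal AUC_0→8.75 (intranasal spray):
  [0→0.25]: (0.00+31.44)/2 × 0.25 = 3.93
  [0.25→0.75]: (31.44+52.14)/2 × 0.5 = 20.895
  [0.75→2.75]: (52.14+30.88)/2 × 2 = 83.02
  [2.75→5.75]: (30.88+9.28)/2 × 3 = 60.24
  [5.75→6.75]: (9.28+6.20)/2 × 1 = 7.74
  [6.75→8.75]: (6.20+2.77)/2 × 2 = 8.97
  Sum = 184.795 mg/L·h
F = (AUC_ev/D_ev)/(AUC_iv/D_iv) = (184.795/50)/(1510/50) = 3.6959/30.2 = 0.1224

F = 0.12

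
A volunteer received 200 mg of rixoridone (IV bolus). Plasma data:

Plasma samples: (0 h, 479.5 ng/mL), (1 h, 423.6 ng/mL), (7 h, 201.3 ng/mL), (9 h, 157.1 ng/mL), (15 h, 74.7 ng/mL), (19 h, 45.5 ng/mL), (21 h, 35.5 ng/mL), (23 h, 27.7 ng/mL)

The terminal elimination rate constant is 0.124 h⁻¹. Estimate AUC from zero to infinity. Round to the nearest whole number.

AUC = 3988 ng/mL·h

Trapezoidal AUC_0→23:
  [0→1]: (479.5+423.6)/2 × 1 = 451.55
  [1→7]: (423.6+201.3)/2 × 6 = 1874.7
  [7→9]: (201.3+157.1)/2 × 2 = 358.4
  [9→15]: (157.1+74.7)/2 × 6 = 695.4
  [15→19]: (74.7+45.5)/2 × 4 = 240.4
  [19→21]: (45.5+35.5)/2 × 2 = 81.0
  [21→23]: (35.5+27.7)/2 × 2 = 63.2
  Sum = 3764.65 ng/mL·h
Extrapolated tail: C_last / k_e = 27.7 / 0.124 = 223.387
AUC_0→∞ = 3764.65 + 223.387 = 3988.037 ng/mL·h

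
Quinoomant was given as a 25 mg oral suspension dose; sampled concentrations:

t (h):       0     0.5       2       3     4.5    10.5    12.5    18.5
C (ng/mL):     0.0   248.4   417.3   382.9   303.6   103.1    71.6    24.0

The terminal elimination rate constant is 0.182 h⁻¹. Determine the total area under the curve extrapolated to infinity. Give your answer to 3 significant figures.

AUC = 3290 ng/mL·h

Trapezoidal AUC_0→18.5:
  [0→0.5]: (0.0+248.4)/2 × 0.5 = 62.1
  [0.5→2]: (248.4+417.3)/2 × 1.5 = 499.275
  [2→3]: (417.3+382.9)/2 × 1 = 400.1
  [3→4.5]: (382.9+303.6)/2 × 1.5 = 514.875
  [4.5→10.5]: (303.6+103.1)/2 × 6 = 1220.1
  [10.5→12.5]: (103.1+71.6)/2 × 2 = 174.7
  [12.5→18.5]: (71.6+24.0)/2 × 6 = 286.8
  Sum = 3157.95 ng/mL·h
Extrapolated tail: C_last / k_e = 24.0 / 0.182 = 131.868
AUC_0→∞ = 3157.95 + 131.868 = 3289.818 ng/mL·h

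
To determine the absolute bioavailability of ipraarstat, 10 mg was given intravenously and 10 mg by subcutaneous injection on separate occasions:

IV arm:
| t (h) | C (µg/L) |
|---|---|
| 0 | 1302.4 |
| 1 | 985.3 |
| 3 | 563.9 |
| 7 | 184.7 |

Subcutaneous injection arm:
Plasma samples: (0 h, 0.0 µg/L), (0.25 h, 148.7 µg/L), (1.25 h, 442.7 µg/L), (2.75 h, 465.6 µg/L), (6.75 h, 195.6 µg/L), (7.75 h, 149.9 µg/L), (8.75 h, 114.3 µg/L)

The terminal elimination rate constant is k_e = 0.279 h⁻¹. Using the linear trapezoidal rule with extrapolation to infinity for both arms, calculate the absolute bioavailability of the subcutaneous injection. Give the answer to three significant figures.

F = 0.625

Trapezoidal AUC_0→7 (IV):
  [0→1]: (1302.4+985.3)/2 × 1 = 1143.85
  [1→3]: (985.3+563.9)/2 × 2 = 1549.2
  [3→7]: (563.9+184.7)/2 × 4 = 1497.2
  Sum = 4190.25 µg/L·h
IV tail: 184.7/0.279 = 662.007; AUC_iv,0→∞ = 4190.25 + 662.007 = 4852.257 µg/L·h
Trapezoidal AUC_0→8.75 (subcutaneous injection):
  [0→0.25]: (0.0+148.7)/2 × 0.25 = 18.5875
  [0.25→1.25]: (148.7+442.7)/2 × 1 = 295.7
  [1.25→2.75]: (442.7+465.6)/2 × 1.5 = 681.225
  [2.75→6.75]: (465.6+195.6)/2 × 4 = 1322.4
  [6.75→7.75]: (195.6+149.9)/2 × 1 = 172.75
  [7.75→8.75]: (149.9+114.3)/2 × 1 = 132.1
  Sum = 2622.7625 µg/L·h
subcutaneous injection tail: 114.3/0.279 = 409.677; AUC_ev,0→∞ = 2622.7625 + 409.677 = 3032.4395 µg/L·h
F = (AUC_ev/D_ev)/(AUC_iv/D_iv) = (3032.4395/10)/(4852.257/10) = 303.24395/485.2257 = 0.6250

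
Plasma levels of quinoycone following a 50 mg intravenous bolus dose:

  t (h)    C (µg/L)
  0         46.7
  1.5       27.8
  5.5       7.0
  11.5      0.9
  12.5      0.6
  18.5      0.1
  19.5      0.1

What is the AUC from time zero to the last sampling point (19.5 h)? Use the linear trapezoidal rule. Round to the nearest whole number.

AUC = 152 µg/L·h

Trapezoidal AUC_0→19.5:
  [0→1.5]: (46.7+27.8)/2 × 1.5 = 55.875
  [1.5→5.5]: (27.8+7.0)/2 × 4 = 69.6
  [5.5→11.5]: (7.0+0.9)/2 × 6 = 23.7
  [11.5→12.5]: (0.9+0.6)/2 × 1 = 0.75
  [12.5→18.5]: (0.6+0.1)/2 × 6 = 2.1
  [18.5→19.5]: (0.1+0.1)/2 × 1 = 0.1
  Sum = 152.125 µg/L·h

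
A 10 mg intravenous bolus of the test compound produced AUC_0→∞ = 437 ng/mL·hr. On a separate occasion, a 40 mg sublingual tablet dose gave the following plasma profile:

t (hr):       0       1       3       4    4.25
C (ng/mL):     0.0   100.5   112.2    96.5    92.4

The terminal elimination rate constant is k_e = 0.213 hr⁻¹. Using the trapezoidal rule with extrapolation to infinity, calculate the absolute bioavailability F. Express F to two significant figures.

Trapezoidal AUC_0→4.25 (sublingual tablet):
  [0→1]: (0.0+100.5)/2 × 1 = 50.25
  [1→3]: (100.5+112.2)/2 × 2 = 212.7
  [3→4]: (112.2+96.5)/2 × 1 = 104.35
  [4→4.25]: (96.5+92.4)/2 × 0.25 = 23.6125
  Sum = 390.9125 ng/mL·hr
Tail: C_last/k_e = 92.4/0.213 = 433.803
AUC_0→∞ (sublingual tablet) = 390.9125 + 433.803 = 824.7155 ng/mL·hr
F = (AUC_ev/D_ev)/(AUC_iv/D_iv) = (824.7155/40)/(437/10) = 20.6179/43.7 = 0.4718

F = 0.47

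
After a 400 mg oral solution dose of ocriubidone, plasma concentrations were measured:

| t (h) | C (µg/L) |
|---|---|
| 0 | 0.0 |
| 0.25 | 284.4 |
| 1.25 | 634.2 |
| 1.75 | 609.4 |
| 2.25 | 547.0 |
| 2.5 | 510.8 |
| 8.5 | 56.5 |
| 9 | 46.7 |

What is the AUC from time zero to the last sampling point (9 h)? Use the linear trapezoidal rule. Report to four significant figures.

Trapezoidal AUC_0→9:
  [0→0.25]: (0.0+284.4)/2 × 0.25 = 35.55
  [0.25→1.25]: (284.4+634.2)/2 × 1 = 459.3
  [1.25→1.75]: (634.2+609.4)/2 × 0.5 = 310.9
  [1.75→2.25]: (609.4+547.0)/2 × 0.5 = 289.1
  [2.25→2.5]: (547.0+510.8)/2 × 0.25 = 132.225
  [2.5→8.5]: (510.8+56.5)/2 × 6 = 1701.9
  [8.5→9]: (56.5+46.7)/2 × 0.5 = 25.8
  Sum = 2954.775 µg/L·h

AUC = 2955 µg/L·h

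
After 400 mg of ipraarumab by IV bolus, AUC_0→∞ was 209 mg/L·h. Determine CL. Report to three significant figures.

CL = Dose_iv / AUC_0→∞
   = 400 / 209 = 1.91388 L/h

CL = 1.91 L/h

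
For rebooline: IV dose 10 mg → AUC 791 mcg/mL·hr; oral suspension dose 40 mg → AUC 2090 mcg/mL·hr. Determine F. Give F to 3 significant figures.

F = (AUC_ev / D_ev) / (AUC_iv / D_iv)
  = (2090/40) / (791/10)
  = 52.25 / 79.1 = 0.6606

F = 0.661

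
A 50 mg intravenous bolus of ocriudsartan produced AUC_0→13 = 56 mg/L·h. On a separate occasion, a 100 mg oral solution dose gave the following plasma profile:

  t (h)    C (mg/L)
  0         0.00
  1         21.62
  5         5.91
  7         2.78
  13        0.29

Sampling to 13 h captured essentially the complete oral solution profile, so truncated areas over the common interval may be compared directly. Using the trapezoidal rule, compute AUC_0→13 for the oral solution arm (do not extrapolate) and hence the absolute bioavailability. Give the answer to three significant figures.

Trapezoidal AUC_0→13 (oral solution):
  [0→1]: (0.00+21.62)/2 × 1 = 10.81
  [1→5]: (21.62+5.91)/2 × 4 = 55.06
  [5→7]: (5.91+2.78)/2 × 2 = 8.69
  [7→13]: (2.78+0.29)/2 × 6 = 9.21
  Sum = 83.77 mg/L·h
F = (AUC_ev/D_ev)/(AUC_iv/D_iv) = (83.77/100)/(56/50) = 0.8377/1.12 = 0.7479

F = 0.748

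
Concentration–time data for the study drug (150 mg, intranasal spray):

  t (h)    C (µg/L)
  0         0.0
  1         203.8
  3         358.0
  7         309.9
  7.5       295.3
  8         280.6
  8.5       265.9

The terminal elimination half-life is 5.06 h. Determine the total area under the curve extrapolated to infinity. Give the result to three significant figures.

AUC = 4370 µg/L·h

Trapezoidal AUC_0→8.5:
  [0→1]: (0.0+203.8)/2 × 1 = 101.9
  [1→3]: (203.8+358.0)/2 × 2 = 561.8
  [3→7]: (358.0+309.9)/2 × 4 = 1335.8
  [7→7.5]: (309.9+295.3)/2 × 0.5 = 151.3
  [7.5→8]: (295.3+280.6)/2 × 0.5 = 143.975
  [8→8.5]: (280.6+265.9)/2 × 0.5 = 136.625
  Sum = 2431.4 µg/L·h
k_e = ln2 / t½ = 0.693147 / 5.06 = 0.1370 h^-1
Extrapolated tail: C_last / k_e = 265.9 / 0.137 = 1940.876
AUC_0→∞ = 2431.4 + 1940.876 = 4372.276 µg/L·h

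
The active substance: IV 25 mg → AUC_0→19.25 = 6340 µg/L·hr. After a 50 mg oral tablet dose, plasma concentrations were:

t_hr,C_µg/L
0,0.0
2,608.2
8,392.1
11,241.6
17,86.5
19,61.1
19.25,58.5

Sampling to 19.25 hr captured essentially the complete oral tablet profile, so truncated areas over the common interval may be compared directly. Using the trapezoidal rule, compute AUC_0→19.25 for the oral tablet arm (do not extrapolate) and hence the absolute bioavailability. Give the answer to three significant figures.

Trapezoidal AUC_0→19.25 (oral tablet):
  [0→2]: (0.0+608.2)/2 × 2 = 608.2
  [2→8]: (608.2+392.1)/2 × 6 = 3000.9
  [8→11]: (392.1+241.6)/2 × 3 = 950.55
  [11→17]: (241.6+86.5)/2 × 6 = 984.3
  [17→19]: (86.5+61.1)/2 × 2 = 147.6
  [19→19.25]: (61.1+58.5)/2 × 0.25 = 14.95
  Sum = 5706.5 µg/L·hr
F = (AUC_ev/D_ev)/(AUC_iv/D_iv) = (5706.5/50)/(6340/25) = 114.13/253.6 = 0.4500

F = 0.450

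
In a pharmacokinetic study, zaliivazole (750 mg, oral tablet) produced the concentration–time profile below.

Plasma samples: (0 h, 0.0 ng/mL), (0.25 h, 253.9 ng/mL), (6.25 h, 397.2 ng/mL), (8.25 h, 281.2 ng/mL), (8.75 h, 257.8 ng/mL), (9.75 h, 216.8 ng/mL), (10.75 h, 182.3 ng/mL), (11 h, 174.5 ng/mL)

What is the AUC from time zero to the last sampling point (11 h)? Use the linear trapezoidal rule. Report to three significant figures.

AUC = 3280 ng/mL·h

Trapezoidal AUC_0→11:
  [0→0.25]: (0.0+253.9)/2 × 0.25 = 31.7375
  [0.25→6.25]: (253.9+397.2)/2 × 6 = 1953.3
  [6.25→8.25]: (397.2+281.2)/2 × 2 = 678.4
  [8.25→8.75]: (281.2+257.8)/2 × 0.5 = 134.75
  [8.75→9.75]: (257.8+216.8)/2 × 1 = 237.3
  [9.75→10.75]: (216.8+182.3)/2 × 1 = 199.55
  [10.75→11]: (182.3+174.5)/2 × 0.25 = 44.6
  Sum = 3279.6375 ng/mL·h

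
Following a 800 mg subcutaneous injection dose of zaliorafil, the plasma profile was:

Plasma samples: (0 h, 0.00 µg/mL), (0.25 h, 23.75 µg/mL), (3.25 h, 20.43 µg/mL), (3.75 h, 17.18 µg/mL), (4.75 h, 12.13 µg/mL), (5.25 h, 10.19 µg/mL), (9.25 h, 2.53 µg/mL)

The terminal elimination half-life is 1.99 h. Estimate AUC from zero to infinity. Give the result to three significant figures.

Trapezoidal AUC_0→9.25:
  [0→0.25]: (0.00+23.75)/2 × 0.25 = 2.96875
  [0.25→3.25]: (23.75+20.43)/2 × 3 = 66.27
  [3.25→3.75]: (20.43+17.18)/2 × 0.5 = 9.4025
  [3.75→4.75]: (17.18+12.13)/2 × 1 = 14.655
  [4.75→5.25]: (12.13+10.19)/2 × 0.5 = 5.58
  [5.25→9.25]: (10.19+2.53)/2 × 4 = 25.44
  Sum = 124.31625 µg/mL·h
k_e = ln2 / t½ = 0.693147 / 1.99 = 0.3483 h^-1
Extrapolated tail: C_last / k_e = 2.53 / 0.3483 = 7.264
AUC_0→∞ = 124.31625 + 7.264 = 131.58025 µg/mL·h

AUC = 132 µg/mL·h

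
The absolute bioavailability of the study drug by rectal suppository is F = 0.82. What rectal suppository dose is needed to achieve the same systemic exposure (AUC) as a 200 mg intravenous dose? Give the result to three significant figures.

D_rectal = 244 mg

For equal systemic exposure: F × D_ev = D_iv
D_ev = D_iv / F = 200 / 0.82 = 243.902 mg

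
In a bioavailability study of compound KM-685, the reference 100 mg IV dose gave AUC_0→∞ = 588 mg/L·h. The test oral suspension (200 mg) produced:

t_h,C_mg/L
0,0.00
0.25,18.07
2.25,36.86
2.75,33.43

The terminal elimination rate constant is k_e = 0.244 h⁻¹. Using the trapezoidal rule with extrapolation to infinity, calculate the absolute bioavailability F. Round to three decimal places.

Trapezoidal AUC_0→2.75 (oral suspension):
  [0→0.25]: (0.00+18.07)/2 × 0.25 = 2.25875
  [0.25→2.25]: (18.07+36.86)/2 × 2 = 54.93
  [2.25→2.75]: (36.86+33.43)/2 × 0.5 = 17.5725
  Sum = 74.76125 mg/L·h
Tail: C_last/k_e = 33.43/0.244 = 137.008
AUC_0→∞ (oral suspension) = 74.76125 + 137.008 = 211.76925 mg/L·h
F = (AUC_ev/D_ev)/(AUC_iv/D_iv) = (211.76925/200)/(588/100) = 1.05885/5.88 = 0.1801

F = 0.180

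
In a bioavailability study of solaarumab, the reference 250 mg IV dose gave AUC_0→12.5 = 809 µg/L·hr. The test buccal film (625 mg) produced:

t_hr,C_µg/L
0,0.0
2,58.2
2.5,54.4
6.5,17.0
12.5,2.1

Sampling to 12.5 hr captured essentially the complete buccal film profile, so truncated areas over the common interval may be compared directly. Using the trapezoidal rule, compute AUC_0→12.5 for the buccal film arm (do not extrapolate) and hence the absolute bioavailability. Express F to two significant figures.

F = 0.14

Trapezoidal AUC_0→12.5 (buccal film):
  [0→2]: (0.0+58.2)/2 × 2 = 58.2
  [2→2.5]: (58.2+54.4)/2 × 0.5 = 28.15
  [2.5→6.5]: (54.4+17.0)/2 × 4 = 142.8
  [6.5→12.5]: (17.0+2.1)/2 × 6 = 57.3
  Sum = 286.45 µg/L·hr
F = (AUC_ev/D_ev)/(AUC_iv/D_iv) = (286.45/625)/(809/250) = 0.45832/3.236 = 0.1416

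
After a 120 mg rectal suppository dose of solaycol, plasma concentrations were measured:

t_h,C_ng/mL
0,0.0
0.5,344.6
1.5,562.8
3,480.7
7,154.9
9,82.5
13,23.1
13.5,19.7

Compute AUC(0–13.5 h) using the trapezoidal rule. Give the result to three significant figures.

Trapezoidal AUC_0→13.5:
  [0→0.5]: (0.0+344.6)/2 × 0.5 = 86.15
  [0.5→1.5]: (344.6+562.8)/2 × 1 = 453.7
  [1.5→3]: (562.8+480.7)/2 × 1.5 = 782.625
  [3→7]: (480.7+154.9)/2 × 4 = 1271.2
  [7→9]: (154.9+82.5)/2 × 2 = 237.4
  [9→13]: (82.5+23.1)/2 × 4 = 211.2
  [13→13.5]: (23.1+19.7)/2 × 0.5 = 10.7
  Sum = 3052.975 ng/mL·h

AUC = 3050 ng/mL·h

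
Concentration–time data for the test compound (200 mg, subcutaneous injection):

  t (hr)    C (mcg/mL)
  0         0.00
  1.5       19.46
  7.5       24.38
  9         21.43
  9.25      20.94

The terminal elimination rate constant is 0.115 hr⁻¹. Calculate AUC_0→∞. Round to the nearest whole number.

Trapezoidal AUC_0→9.25:
  [0→1.5]: (0.00+19.46)/2 × 1.5 = 14.595
  [1.5→7.5]: (19.46+24.38)/2 × 6 = 131.52
  [7.5→9]: (24.38+21.43)/2 × 1.5 = 34.3575
  [9→9.25]: (21.43+20.94)/2 × 0.25 = 5.29625
  Sum = 185.76875 mcg/mL·hr
Extrapolated tail: C_last / k_e = 20.94 / 0.115 = 182.087
AUC_0→∞ = 185.76875 + 182.087 = 367.85575 mcg/mL·hr

AUC = 368 mcg/mL·hr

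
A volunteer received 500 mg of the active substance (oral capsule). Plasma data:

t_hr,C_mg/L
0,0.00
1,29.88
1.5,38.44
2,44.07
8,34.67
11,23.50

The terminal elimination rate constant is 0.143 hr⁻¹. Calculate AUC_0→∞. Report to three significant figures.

Trapezoidal AUC_0→11:
  [0→1]: (0.00+29.88)/2 × 1 = 14.94
  [1→1.5]: (29.88+38.44)/2 × 0.5 = 17.08
  [1.5→2]: (38.44+44.07)/2 × 0.5 = 20.6275
  [2→8]: (44.07+34.67)/2 × 6 = 236.22
  [8→11]: (34.67+23.50)/2 × 3 = 87.255
  Sum = 376.1225 mg/L·hr
Extrapolated tail: C_last / k_e = 23.50 / 0.143 = 164.336
AUC_0→∞ = 376.1225 + 164.336 = 540.4585 mg/L·hr

AUC = 540 mg/L·hr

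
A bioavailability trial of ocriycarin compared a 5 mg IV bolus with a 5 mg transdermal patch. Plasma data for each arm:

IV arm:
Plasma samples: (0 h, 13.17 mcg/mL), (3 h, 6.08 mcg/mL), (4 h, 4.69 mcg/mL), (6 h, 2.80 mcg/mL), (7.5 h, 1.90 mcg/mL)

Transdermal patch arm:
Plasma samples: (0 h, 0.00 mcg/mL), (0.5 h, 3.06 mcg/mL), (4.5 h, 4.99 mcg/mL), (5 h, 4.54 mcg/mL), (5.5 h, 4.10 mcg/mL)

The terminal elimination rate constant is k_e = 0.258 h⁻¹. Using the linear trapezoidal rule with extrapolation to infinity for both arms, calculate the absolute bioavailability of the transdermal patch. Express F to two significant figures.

F = 0.71

Trapezoidal AUC_0→7.5 (IV):
  [0→3]: (13.17+6.08)/2 × 3 = 28.875
  [3→4]: (6.08+4.69)/2 × 1 = 5.385
  [4→6]: (4.69+2.80)/2 × 2 = 7.49
  [6→7.5]: (2.80+1.90)/2 × 1.5 = 3.525
  Sum = 45.275 mcg/mL·h
IV tail: 1.90/0.258 = 7.364; AUC_iv,0→∞ = 45.275 + 7.364 = 52.639 mcg/mL·h
Trapezoidal AUC_0→5.5 (transdermal patch):
  [0→0.5]: (0.00+3.06)/2 × 0.5 = 0.765
  [0.5→4.5]: (3.06+4.99)/2 × 4 = 16.1
  [4.5→5]: (4.99+4.54)/2 × 0.5 = 2.3825
  [5→5.5]: (4.54+4.10)/2 × 0.5 = 2.16
  Sum = 21.4075 mcg/mL·h
transdermal patch tail: 4.10/0.258 = 15.891; AUC_ev,0→∞ = 21.4075 + 15.891 = 37.2985 mcg/mL·h
F = (AUC_ev/D_ev)/(AUC_iv/D_iv) = (37.2985/5)/(52.639/5) = 7.4597/10.5278 = 0.7086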